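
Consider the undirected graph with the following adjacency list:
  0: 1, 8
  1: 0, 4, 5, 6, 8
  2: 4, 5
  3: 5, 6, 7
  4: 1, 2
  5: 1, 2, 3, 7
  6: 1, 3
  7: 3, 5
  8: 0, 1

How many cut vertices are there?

Removing 1 increases the component count from 1 to 2, so 1 is a cut vertex.
By contrast removing 4 leaves 1 component; it is not a cut vertex. No other vertex is a cut vertex either.

1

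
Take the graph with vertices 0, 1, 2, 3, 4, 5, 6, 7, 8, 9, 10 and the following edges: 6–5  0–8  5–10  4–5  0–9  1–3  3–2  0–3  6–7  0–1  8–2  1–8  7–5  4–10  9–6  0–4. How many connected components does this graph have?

1

Starting from 0 we can reach 0, 1, 2, 3, 4, 5, 6, 7, 8, 9, 10. That is one component of size 11.
Total: 1 component.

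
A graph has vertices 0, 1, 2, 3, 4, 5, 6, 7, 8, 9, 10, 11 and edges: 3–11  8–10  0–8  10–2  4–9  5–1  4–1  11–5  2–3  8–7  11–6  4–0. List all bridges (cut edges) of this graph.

11-6, 4-9, 7-8

The edges on the cycle 4-0-8-10-2-3-11-5-1-4 are not bridges since each lies on that cycle.
But removing 7–8 disconnects 7 from 8; removing 6–11 disconnects 6 from 11; removing 4–9 disconnects 4 from 9 — these are bridges.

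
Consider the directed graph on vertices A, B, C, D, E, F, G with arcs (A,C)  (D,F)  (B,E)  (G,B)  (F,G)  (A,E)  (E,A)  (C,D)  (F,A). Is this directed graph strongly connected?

Yes

From D we can reach every vertex (A, B, C, D, E, F, G), and every vertex can reach D (A, B, C, D, E, F, G). So the whole graph is one strongly connected component.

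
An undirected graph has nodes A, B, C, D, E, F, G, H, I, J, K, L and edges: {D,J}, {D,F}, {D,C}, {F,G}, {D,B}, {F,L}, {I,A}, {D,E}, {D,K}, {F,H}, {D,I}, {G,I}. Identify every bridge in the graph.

The edges on the cycle D-F-G-I-D are not bridges since each lies on that cycle.
But removing F-H disconnects F from H; removing D-B disconnects D from B; removing I-A disconnects I from A; removing D-J disconnects D from J — these are bridges.
In total 8 edges are bridges.

A-I, B-D, C-D, D-E, D-J, D-K, F-H, F-L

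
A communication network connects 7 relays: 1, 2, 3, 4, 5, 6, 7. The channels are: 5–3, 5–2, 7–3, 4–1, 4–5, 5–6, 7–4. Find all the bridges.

1-4, 2-5, 5-6

The edges on the cycle 7-4-5-3-7 are not bridges since each lies on that cycle.
But removing 4–1 disconnects 4 from 1; removing 5–2 disconnects 5 from 2; removing 5–6 disconnects 5 from 6 — these are bridges.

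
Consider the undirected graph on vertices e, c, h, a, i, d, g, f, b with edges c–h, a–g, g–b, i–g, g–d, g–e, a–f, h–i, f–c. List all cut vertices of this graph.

g

Removing g increases the component count from 1 to 4, so g is a cut vertex.
By contrast removing a leaves 1 component; it is not a cut vertex. No other vertex is a cut vertex either.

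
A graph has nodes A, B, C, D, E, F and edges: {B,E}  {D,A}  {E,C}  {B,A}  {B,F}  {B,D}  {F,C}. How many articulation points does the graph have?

1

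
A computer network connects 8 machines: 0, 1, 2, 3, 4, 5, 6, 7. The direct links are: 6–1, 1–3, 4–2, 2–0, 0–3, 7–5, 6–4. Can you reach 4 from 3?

Yes

From 3 we can reach 0, 1, 2, 3, 4, 6, which includes 4.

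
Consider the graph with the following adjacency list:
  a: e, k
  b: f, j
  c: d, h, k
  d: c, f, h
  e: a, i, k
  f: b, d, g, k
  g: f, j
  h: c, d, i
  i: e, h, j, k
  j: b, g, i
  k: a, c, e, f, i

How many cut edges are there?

The edges on the cycle k-c-h-i-e-k are not bridges since each lies on that cycle.
Every edge lies on some cycle, so there are no bridges.

0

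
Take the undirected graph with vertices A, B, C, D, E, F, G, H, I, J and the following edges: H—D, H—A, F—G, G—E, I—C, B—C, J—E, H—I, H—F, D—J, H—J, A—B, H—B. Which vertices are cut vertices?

Removing H increases the component count from 1 to 2, so H is a cut vertex.
By contrast removing A leaves 1 component; it is not a cut vertex. No other vertex is a cut vertex either.

H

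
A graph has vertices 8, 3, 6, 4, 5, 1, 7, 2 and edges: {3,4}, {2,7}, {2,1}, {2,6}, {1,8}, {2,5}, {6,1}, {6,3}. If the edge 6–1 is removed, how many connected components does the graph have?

1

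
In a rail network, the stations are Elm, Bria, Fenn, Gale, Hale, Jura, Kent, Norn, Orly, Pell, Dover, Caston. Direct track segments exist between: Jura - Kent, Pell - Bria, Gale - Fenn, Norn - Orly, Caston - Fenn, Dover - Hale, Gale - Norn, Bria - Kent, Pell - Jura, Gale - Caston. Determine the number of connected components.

4

Elm is isolated — a component by itself.
Starting from Hale we can reach Hale, Dover. That is one component of size 2.
Starting from Bria we can reach Bria, Jura, Kent, Pell. That is one component of size 4.
Starting from Fenn we can reach Fenn, Gale, Norn, Orly, Caston. That is one component of size 5.
Total: 4 components.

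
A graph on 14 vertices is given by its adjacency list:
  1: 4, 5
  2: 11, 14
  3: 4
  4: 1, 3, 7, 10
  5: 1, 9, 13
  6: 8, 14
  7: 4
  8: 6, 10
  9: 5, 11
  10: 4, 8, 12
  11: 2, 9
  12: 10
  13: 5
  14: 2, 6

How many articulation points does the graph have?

3

Removing 4 increases the component count from 1 to 3, so 4 is a cut vertex.
Removing 5 increases the component count from 1 to 2, so 5 is a cut vertex.
Removing 10 increases the component count from 1 to 2, so 10 is a cut vertex.
By contrast removing 8 leaves 1 component; it is not a cut vertex. No other vertex is a cut vertex either.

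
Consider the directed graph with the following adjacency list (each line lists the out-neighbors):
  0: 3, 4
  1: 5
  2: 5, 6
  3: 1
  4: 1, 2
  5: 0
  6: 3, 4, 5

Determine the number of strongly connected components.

{0, 1, 2, 3, 4, 5, 6} are all mutually reachable — one SCC of size 7.
That gives 1 strongly connected component.

1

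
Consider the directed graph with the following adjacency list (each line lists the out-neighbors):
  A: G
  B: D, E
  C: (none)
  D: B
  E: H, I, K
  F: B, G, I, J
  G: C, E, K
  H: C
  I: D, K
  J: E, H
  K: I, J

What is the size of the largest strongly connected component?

{B, D, E, I, J, K} are all mutually reachable — one SCC of size 6.
{F} is an SCC by itself.
{H} is an SCC by itself.
{G} is an SCC by itself.
{A} is an SCC by itself.
(and 1 more singleton SCC)
The largest has 6 vertices.

6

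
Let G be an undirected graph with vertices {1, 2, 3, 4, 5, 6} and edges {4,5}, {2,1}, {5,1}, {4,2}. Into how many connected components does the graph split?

3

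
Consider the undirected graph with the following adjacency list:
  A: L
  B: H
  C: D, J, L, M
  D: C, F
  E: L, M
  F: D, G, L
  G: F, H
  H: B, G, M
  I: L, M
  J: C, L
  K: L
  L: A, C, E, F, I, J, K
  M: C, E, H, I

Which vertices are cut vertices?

Removing H increases the component count from 1 to 2, so H is a cut vertex.
Removing L increases the component count from 1 to 3, so L is a cut vertex.
By contrast removing C leaves 1 component; it is not a cut vertex. No other vertex is a cut vertex either.

H, L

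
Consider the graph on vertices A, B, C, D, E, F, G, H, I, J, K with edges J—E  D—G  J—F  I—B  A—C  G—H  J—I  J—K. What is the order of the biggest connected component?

6

Starting from A we can reach A, C. That is one component of size 2.
Starting from D we can reach D, G, H. That is one component of size 3.
Starting from B we can reach B, E, F, I, J, K. That is one component of size 6.
The largest has 6 vertices.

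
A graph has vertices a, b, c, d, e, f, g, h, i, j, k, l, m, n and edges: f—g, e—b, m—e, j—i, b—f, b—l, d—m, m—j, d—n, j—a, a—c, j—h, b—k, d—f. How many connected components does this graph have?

1

Starting from a we can reach a, b, c, d, e, f, g, h, i, j, k, l, m, n. That is one component of size 14.
Total: 1 component.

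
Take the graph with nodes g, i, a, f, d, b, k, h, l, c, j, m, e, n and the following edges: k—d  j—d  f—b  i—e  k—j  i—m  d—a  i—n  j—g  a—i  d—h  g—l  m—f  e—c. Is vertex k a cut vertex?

Deleting k leaves 1 component (was 1) (its neighbors d, j remain connected to each other), so k is not a cut vertex.

No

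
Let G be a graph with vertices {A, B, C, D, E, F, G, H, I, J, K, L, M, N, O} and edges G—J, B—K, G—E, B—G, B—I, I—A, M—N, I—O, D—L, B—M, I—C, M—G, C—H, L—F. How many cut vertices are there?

Removing B increases the component count from 2 to 4, so B is a cut vertex.
Removing C increases the component count from 2 to 3, so C is a cut vertex.
Removing G increases the component count from 2 to 4, so G is a cut vertex.
Likewise I, L, M are cut vertices.
By contrast removing E leaves 2 components; it is not a cut vertex. No other vertex is a cut vertex either.

6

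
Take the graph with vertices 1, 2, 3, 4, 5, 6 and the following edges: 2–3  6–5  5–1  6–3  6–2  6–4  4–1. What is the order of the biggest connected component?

6

Starting from 1 we can reach 1, 2, 3, 4, 5, 6. That is one component of size 6.
The largest has 6 vertices.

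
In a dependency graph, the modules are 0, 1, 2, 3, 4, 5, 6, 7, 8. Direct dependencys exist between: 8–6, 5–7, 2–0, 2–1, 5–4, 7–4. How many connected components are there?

3 is isolated — a component by itself.
Starting from 6 we can reach 6, 8. That is one component of size 2.
Starting from 4 we can reach 4, 5, 7. That is one component of size 3.
Starting from 0 we can reach 0, 1, 2. That is one component of size 3.
Total: 4 components.

4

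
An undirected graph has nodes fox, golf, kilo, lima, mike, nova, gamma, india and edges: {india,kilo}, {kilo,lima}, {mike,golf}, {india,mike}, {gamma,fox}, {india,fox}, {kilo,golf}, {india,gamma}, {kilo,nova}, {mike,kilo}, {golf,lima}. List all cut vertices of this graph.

kilo, india

Removing kilo increases the component count from 1 to 2, so kilo is a cut vertex.
Removing india increases the component count from 1 to 2, so india is a cut vertex.
By contrast removing golf leaves 1 component; it is not a cut vertex. No other vertex is a cut vertex either.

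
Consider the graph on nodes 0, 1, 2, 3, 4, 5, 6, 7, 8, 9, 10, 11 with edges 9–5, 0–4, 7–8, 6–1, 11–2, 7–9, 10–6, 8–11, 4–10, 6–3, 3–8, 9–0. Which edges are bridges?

The edges on the cycle 7-9-0-4-10-6-3-8-7 are not bridges since each lies on that cycle.
But removing 1–6 disconnects 1 from 6; removing 11–2 disconnects 11 from 2; removing 9–5 disconnects 9 from 5; removing 11–8 disconnects 11 from 8 — these are bridges.

1-6, 11-2, 11-8, 5-9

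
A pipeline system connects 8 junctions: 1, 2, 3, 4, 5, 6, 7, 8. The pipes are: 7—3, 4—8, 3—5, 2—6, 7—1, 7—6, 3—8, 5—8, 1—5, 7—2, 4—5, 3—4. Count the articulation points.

1

Removing 7 increases the component count from 1 to 2, so 7 is a cut vertex.
By contrast removing 3 leaves 1 component; it is not a cut vertex. No other vertex is a cut vertex either.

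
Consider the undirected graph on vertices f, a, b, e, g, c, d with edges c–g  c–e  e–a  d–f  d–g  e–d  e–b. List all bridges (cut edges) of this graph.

The edges on the cycle c-e-d-g-c are not bridges since each lies on that cycle.
But removing e–b disconnects e from b; removing d–f disconnects d from f; removing e–a disconnects e from a — these are bridges.

a-e, b-e, d-f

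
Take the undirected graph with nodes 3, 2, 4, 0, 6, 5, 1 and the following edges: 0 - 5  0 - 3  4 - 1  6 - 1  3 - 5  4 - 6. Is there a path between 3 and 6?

The component containing 3 is {0, 3, 5}, and 6 is not in it.

No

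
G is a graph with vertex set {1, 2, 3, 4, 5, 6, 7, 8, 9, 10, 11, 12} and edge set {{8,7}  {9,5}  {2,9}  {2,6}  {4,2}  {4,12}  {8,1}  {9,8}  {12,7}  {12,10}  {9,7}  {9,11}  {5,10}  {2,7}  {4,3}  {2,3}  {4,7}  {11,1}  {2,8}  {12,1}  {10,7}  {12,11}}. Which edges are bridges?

The edges on the cycle 4-2-9-5-10-12-4 are not bridges since each lies on that cycle.
But removing 6–2 disconnects 6 from 2 — this is a bridge.

2-6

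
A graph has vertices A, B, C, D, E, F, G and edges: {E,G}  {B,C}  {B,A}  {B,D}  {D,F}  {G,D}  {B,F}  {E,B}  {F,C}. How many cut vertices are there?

1

Removing B increases the component count from 1 to 2, so B is a cut vertex.
By contrast removing D leaves 1 component; it is not a cut vertex. No other vertex is a cut vertex either.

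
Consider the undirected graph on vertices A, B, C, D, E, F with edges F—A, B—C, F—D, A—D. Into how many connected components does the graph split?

3

E is isolated — a component by itself.
Starting from B we can reach B, C. That is one component of size 2.
Starting from A we can reach A, D, F. That is one component of size 3.
Total: 3 components.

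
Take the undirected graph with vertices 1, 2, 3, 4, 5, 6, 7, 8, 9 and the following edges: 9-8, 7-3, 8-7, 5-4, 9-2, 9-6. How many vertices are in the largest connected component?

1 is isolated — a component by itself.
Starting from 4 we can reach 4, 5. That is one component of size 2.
Starting from 2 we can reach 2, 3, 6, 7, 8, 9. That is one component of size 6.
The largest has 6 vertices.

6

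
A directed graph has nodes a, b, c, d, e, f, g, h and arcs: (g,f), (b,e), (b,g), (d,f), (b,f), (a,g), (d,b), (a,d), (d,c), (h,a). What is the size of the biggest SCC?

{a} is an SCC by itself.
{d} is an SCC by itself.
{h} is an SCC by itself.
{b} is an SCC by itself.
{g} is an SCC by itself.
(and 3 more singleton SCCs)
The largest has 1 vertex.

1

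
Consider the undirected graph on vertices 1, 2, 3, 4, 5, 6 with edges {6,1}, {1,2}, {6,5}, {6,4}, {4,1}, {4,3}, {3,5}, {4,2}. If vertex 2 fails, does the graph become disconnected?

No

Deleting 2 leaves 1 component (was 1) (its neighbors 1, 4 remain connected to each other), so 2 is not a cut vertex.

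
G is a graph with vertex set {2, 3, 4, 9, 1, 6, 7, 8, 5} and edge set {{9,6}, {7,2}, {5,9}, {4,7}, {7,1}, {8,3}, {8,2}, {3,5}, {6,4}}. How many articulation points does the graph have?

1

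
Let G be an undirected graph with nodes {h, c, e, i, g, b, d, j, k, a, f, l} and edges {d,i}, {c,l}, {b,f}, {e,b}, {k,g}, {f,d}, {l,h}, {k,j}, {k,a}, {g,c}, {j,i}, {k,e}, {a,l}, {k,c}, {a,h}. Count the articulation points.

Removing k increases the component count from 1 to 2, so k is a cut vertex.
By contrast removing j leaves 1 component; it is not a cut vertex. No other vertex is a cut vertex either.

1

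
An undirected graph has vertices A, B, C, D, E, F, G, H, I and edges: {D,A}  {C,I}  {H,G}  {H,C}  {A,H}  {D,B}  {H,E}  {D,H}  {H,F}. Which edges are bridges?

B-D, C-H, C-I, E-H, F-H, G-H

The edges on the cycle D-A-H-D are not bridges since each lies on that cycle.
But removing E—H disconnects E from H; removing H—F disconnects H from F; removing H—G disconnects H from G; removing H—C disconnects H from C — these are bridges.
In total 6 edges are bridges.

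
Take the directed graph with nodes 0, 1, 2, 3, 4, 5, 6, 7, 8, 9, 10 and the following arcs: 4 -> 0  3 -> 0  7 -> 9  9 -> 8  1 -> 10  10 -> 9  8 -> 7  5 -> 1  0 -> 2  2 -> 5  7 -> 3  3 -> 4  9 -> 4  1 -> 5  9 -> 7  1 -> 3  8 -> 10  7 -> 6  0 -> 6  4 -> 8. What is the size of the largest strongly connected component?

{0, 1, 2, 3, 4, 5, 7, 8, 9, 10} are all mutually reachable — one SCC of size 10.
{6} is an SCC by itself.
The largest has 10 vertices.

10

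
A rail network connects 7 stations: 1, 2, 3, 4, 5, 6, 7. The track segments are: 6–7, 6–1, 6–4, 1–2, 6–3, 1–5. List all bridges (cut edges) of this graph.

removing 2–1 disconnects 2 from 1; removing 6–4 disconnects 6 from 4; removing 6–3 disconnects 6 from 3; removing 6–7 disconnects 6 from 7 — these are bridges.
In total 6 edges are bridges.

1-2, 1-5, 1-6, 3-6, 4-6, 6-7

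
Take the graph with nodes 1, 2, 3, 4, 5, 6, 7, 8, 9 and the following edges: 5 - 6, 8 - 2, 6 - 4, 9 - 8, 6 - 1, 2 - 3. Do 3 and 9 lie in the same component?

Yes

From 3 we can reach 2, 3, 8, 9, which includes 9.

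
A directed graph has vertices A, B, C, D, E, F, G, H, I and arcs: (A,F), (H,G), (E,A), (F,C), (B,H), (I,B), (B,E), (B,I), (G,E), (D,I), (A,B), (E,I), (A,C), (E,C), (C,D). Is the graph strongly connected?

Yes

From F we can reach every vertex (A, B, C, D, E, F, G, H, I), and every vertex can reach F (A, B, C, D, E, F, G, H, I). So the whole graph is one strongly connected component.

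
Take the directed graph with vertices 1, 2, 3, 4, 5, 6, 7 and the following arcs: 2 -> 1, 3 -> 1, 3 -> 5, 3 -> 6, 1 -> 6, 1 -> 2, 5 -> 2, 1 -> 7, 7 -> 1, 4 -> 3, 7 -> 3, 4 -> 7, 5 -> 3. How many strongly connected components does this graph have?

3

{1, 2, 3, 5, 7} are all mutually reachable — one SCC of size 5.
{4} is an SCC by itself.
{6} is an SCC by itself.
That gives 3 strongly connected components.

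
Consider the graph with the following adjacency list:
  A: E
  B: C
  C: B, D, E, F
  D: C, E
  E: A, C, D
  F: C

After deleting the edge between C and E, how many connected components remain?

1

C and E are still connected via C-D-E, so the component count stays at 1.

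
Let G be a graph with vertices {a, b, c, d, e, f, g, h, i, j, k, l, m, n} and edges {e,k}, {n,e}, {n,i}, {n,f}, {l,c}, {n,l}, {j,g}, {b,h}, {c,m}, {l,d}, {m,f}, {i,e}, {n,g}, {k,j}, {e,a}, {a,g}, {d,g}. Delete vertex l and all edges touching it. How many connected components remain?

With l gone, the remaining components are: {b, h}; {a, c, d, e, f, g, i, j, k, m, n}.
That is 2 components.

2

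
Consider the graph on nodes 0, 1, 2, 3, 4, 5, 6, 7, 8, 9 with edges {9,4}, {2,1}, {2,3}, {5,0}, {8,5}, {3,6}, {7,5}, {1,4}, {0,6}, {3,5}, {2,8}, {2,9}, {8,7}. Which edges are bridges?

The edges on the cycle 8-7-5-8 are not bridges since each lies on that cycle.
Every edge lies on some cycle, so there are no bridges.

none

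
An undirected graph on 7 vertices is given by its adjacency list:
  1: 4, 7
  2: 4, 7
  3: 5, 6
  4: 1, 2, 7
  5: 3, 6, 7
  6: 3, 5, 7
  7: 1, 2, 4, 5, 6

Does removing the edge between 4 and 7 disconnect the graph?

No

After removing 4-7, the path 4-2-7 still connects them, so the edge is not a bridge.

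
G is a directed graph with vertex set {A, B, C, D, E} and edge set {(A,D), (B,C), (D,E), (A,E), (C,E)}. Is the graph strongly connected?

No

There is no directed path from A to C, so the graph is not strongly connected.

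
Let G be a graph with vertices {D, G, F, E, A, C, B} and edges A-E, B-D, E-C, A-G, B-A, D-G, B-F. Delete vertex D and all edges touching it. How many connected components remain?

1

With D gone, the remaining components are: {A, B, C, E, F, G}.
That is 1 component.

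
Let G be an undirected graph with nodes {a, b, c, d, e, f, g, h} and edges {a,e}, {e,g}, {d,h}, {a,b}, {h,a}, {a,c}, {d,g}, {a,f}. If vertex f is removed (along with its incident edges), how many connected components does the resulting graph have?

1

With f gone, the remaining components are: {a, b, c, d, e, g, h}.
That is 1 component.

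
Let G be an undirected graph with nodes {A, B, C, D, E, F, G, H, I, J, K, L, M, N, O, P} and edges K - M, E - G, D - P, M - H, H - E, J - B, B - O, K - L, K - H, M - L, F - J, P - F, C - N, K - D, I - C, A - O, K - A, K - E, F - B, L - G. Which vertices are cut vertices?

C, K

Removing C increases the component count from 2 to 3, so C is a cut vertex.
Removing K increases the component count from 2 to 3, so K is a cut vertex.
By contrast removing G leaves 2 components; it is not a cut vertex. No other vertex is a cut vertex either.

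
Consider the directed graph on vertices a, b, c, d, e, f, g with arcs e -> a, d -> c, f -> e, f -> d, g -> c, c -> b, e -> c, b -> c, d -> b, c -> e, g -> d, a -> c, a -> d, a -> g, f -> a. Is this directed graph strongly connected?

There is no directed path from b to f, so the graph is not strongly connected.

No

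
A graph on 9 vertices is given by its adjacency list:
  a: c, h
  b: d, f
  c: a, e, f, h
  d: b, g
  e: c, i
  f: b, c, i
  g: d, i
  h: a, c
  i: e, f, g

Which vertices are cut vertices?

Removing c increases the component count from 1 to 2, so c is a cut vertex.
By contrast removing g leaves 1 component; it is not a cut vertex. No other vertex is a cut vertex either.

c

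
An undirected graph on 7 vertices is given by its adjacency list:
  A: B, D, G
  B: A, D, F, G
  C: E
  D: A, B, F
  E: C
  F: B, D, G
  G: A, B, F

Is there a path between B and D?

From B we can reach A, B, D, F, G, which includes D.

Yes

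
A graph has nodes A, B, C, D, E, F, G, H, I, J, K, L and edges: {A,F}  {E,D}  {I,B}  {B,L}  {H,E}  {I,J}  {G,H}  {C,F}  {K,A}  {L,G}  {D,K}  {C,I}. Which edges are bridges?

The edges on the cycle C-I-B-L-G-H-E-D-K-A-F-C are not bridges since each lies on that cycle.
But removing I–J disconnects I from J — this is a bridge.

I-J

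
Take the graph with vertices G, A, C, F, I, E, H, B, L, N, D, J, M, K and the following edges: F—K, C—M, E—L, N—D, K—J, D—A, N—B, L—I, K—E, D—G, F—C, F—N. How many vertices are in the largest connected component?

H is isolated — a component by itself.
Starting from A we can reach A, B, C, D, E, F, G, I, J, K, L, M, N. That is one component of size 13.
The largest has 13 vertices.

13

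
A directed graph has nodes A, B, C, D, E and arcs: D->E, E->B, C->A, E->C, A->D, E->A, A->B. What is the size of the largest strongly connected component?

4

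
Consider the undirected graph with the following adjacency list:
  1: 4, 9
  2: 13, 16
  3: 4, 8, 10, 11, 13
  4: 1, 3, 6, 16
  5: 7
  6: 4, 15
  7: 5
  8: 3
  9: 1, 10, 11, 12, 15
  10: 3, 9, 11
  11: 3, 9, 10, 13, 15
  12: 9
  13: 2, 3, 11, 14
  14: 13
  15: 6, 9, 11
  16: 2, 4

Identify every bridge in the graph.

12-9, 13-14, 3-8, 5-7

The edges on the cycle 11-15-6-4-3-11 are not bridges since each lies on that cycle.
But removing 5-7 disconnects 5 from 7; removing 3-8 disconnects 3 from 8; removing 12-9 disconnects 12 from 9; removing 13-14 disconnects 13 from 14 — these are bridges.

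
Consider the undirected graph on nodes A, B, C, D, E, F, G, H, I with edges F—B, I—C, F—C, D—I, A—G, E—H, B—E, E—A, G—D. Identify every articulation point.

E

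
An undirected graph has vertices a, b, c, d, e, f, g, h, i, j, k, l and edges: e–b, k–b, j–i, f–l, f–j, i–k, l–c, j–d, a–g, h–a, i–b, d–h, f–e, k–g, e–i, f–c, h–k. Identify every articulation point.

f

Removing f increases the component count from 1 to 2, so f is a cut vertex.
By contrast removing b leaves 1 component; it is not a cut vertex. No other vertex is a cut vertex either.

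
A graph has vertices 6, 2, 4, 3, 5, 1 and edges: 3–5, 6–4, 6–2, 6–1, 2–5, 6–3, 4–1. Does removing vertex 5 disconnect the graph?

No

Deleting 5 leaves 1 component (was 1) (its neighbors 2, 3 remain connected to each other), so 5 is not a cut vertex.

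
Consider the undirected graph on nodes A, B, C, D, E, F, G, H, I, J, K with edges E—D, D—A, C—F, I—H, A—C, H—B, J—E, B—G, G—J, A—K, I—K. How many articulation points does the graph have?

2

Removing A increases the component count from 1 to 2, so A is a cut vertex.
Removing C increases the component count from 1 to 2, so C is a cut vertex.
By contrast removing K leaves 1 component; it is not a cut vertex. No other vertex is a cut vertex either.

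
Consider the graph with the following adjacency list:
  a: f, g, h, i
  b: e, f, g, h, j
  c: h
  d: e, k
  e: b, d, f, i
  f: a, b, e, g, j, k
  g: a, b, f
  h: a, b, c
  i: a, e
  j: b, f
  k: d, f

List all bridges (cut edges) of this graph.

c-h

The edges on the cycle f-e-d-k-f are not bridges since each lies on that cycle.
But removing c-h disconnects c from h — this is a bridge.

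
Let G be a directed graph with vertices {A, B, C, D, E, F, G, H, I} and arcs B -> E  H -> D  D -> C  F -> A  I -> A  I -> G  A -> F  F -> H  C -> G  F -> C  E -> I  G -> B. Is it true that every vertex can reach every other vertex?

Yes

From I we can reach every vertex (A, B, C, D, E, F, G, H, I), and every vertex can reach I (A, B, C, D, E, F, G, H, I). So the whole graph is one strongly connected component.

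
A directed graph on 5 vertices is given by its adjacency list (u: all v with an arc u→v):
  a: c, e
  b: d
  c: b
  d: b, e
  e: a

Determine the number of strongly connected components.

1

{a, b, c, d, e} are all mutually reachable — one SCC of size 5.
That gives 1 strongly connected component.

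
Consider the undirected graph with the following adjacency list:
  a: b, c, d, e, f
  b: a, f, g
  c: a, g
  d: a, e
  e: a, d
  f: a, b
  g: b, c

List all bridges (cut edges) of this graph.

none

The edges on the cycle a-d-e-a are not bridges since each lies on that cycle.
Every edge lies on some cycle, so there are no bridges.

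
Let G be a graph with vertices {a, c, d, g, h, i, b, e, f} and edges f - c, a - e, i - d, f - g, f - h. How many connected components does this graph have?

4

b is isolated — a component by itself.
Starting from d we can reach d, i. That is one component of size 2.
Starting from a we can reach a, e. That is one component of size 2.
Starting from c we can reach c, f, g, h. That is one component of size 4.
Total: 4 components.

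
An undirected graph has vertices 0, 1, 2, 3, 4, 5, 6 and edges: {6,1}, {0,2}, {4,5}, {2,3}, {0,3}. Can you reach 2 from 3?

Yes

From 3 we can reach 0, 2, 3, which includes 2.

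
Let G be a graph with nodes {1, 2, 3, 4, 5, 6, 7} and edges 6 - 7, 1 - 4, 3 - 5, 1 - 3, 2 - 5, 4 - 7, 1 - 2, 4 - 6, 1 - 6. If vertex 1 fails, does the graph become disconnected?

Deleting 1 raises the number of components from 1 to 2, so 1 is a cut vertex.

Yes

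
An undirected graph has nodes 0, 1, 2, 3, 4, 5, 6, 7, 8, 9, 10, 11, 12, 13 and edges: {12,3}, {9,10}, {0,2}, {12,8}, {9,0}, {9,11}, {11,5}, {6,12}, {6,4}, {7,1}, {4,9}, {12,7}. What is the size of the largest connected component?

13

13 is isolated — a component by itself.
Starting from 0 we can reach 0, 1, 2, 3, 4, 5, 6, 7, 8, 9, 10, 11, 12. That is one component of size 13.
The largest has 13 vertices.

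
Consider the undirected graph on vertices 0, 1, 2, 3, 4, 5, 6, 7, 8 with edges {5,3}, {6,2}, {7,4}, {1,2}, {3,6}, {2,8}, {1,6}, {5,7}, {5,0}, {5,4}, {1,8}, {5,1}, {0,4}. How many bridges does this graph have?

0

The edges on the cycle 5-7-4-5 are not bridges since each lies on that cycle.
Every edge lies on some cycle, so there are no bridges.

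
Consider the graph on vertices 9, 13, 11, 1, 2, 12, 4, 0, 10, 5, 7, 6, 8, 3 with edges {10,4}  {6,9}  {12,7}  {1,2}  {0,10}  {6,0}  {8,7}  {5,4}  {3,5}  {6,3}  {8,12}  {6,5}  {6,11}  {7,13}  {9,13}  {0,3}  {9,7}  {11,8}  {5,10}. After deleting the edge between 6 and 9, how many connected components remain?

2

6 and 9 are still connected via 6-11-8-7-9, so the component count stays at 2.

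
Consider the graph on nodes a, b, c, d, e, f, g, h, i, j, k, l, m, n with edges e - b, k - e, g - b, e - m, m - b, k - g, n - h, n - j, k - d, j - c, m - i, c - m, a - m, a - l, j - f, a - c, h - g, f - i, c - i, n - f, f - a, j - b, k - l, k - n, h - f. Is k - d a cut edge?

Removing k - d leaves no path between k and d: the component count goes from 1 to 2. So it is a bridge.

Yes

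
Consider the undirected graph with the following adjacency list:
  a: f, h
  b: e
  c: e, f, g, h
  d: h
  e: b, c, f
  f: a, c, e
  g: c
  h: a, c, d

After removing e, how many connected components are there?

2

With e gone, the remaining components are: {b}; {a, c, d, f, g, h}.
That is 2 components.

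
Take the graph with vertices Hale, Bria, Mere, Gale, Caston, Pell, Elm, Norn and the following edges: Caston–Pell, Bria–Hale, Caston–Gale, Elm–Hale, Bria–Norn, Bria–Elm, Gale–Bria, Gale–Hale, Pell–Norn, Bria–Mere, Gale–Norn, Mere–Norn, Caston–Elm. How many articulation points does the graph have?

0

Removing Hale, for instance, still leaves 1 component. No single vertex removal increases the component count — the graph has no articulation points.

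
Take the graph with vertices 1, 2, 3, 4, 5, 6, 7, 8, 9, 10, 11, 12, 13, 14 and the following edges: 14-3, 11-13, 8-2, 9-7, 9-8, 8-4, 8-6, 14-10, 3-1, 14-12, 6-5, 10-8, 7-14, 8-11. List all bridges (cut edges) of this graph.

1-3, 11-13, 11-8, 12-14, 14-3, 2-8, 4-8, 5-6, 6-8

The edges on the cycle 9-7-14-10-8-9 are not bridges since each lies on that cycle.
But removing 8-6 disconnects 8 from 6; removing 8-4 disconnects 8 from 4; removing 8-2 disconnects 8 from 2; removing 11-13 disconnects 11 from 13 — these are bridges.
In total 9 edges are bridges.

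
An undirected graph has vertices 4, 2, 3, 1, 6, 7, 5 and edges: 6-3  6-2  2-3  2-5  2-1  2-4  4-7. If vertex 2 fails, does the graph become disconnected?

Yes

Deleting 2 raises the number of components from 1 to 4, so 2 is a cut vertex.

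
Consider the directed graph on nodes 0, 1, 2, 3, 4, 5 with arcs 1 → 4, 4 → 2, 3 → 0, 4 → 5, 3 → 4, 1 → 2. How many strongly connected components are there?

6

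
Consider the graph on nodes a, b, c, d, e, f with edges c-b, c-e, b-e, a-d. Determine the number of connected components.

3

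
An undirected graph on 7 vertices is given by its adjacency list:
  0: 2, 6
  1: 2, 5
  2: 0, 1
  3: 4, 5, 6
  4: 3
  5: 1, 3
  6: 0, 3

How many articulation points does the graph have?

1

Removing 3 increases the component count from 1 to 2, so 3 is a cut vertex.
By contrast removing 0 leaves 1 component; it is not a cut vertex. No other vertex is a cut vertex either.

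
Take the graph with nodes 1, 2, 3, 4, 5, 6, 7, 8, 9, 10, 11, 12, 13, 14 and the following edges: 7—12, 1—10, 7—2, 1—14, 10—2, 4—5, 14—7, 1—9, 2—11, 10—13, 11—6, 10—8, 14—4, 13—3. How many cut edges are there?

The edges on the cycle 1-14-7-2-10-1 are not bridges since each lies on that cycle.
But removing 11—2 disconnects 11 from 2; removing 11—6 disconnects 11 from 6; removing 3—13 disconnects 3 from 13; removing 5—4 disconnects 5 from 4 — these are bridges.
In total 9 edges are bridges.

9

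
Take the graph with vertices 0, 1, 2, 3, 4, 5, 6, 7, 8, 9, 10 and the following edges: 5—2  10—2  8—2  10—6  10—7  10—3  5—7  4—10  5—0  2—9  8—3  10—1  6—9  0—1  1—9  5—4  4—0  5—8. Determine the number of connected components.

1

Starting from 0 we can reach 0, 1, 2, 3, 4, 5, 6, 7, 8, 9, 10. That is one component of size 11.
Total: 1 component.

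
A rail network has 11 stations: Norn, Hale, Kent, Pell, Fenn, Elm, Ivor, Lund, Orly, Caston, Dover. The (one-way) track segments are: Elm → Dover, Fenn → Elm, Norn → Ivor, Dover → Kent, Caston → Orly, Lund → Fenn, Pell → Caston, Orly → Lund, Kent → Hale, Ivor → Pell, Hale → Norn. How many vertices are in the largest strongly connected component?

11

{Elm, Fenn, Hale, Ivor, Kent, Lund, Norn, Orly, Pell, Dover, Caston} are all mutually reachable — one SCC of size 11.
The largest has 11 vertices.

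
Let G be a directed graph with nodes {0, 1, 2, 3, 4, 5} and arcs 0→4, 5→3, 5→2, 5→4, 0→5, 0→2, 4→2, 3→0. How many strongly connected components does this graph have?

{0, 3, 5} are all mutually reachable — one SCC of size 3.
{4} is an SCC by itself.
{2} is an SCC by itself.
{1} is an SCC by itself.
That gives 4 strongly connected components.

4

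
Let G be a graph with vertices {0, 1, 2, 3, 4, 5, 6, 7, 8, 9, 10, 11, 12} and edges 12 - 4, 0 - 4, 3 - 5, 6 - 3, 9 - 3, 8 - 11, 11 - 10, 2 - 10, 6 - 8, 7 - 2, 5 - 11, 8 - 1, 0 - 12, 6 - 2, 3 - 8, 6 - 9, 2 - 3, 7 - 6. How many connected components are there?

2

Starting from 0 we can reach 0, 4, 12. That is one component of size 3.
Starting from 1 we can reach 1, 2, 3, 5, 6, 7, 8, 9, 10, 11. That is one component of size 10.
Total: 2 components.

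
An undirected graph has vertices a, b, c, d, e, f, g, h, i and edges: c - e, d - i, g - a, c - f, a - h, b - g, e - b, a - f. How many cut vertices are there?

Removing a increases the component count from 2 to 3, so a is a cut vertex.
By contrast removing f leaves 2 components; it is not a cut vertex. No other vertex is a cut vertex either.

1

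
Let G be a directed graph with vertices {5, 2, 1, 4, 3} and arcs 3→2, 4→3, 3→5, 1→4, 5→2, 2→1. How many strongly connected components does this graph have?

1

{1, 2, 3, 4, 5} are all mutually reachable — one SCC of size 5.
That gives 1 strongly connected component.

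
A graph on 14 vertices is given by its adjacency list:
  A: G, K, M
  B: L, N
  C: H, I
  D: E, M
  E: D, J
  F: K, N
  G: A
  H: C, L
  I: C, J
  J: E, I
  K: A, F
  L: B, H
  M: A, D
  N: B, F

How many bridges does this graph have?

1

The edges on the cycle B-N-F-K-A-M-D-E-J-I-C-H-L-B are not bridges since each lies on that cycle.
But removing A-G disconnects A from G — this is a bridge.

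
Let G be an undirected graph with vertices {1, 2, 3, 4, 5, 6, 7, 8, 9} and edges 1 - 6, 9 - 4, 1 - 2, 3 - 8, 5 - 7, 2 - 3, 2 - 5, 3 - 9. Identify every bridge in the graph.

removing 4 - 9 disconnects 4 from 9; removing 2 - 5 disconnects 2 from 5; removing 5 - 7 disconnects 5 from 7; removing 2 - 3 disconnects 2 from 3 — these are bridges.
In total 8 edges are bridges.

1-2, 1-6, 2-3, 2-5, 3-8, 3-9, 4-9, 5-7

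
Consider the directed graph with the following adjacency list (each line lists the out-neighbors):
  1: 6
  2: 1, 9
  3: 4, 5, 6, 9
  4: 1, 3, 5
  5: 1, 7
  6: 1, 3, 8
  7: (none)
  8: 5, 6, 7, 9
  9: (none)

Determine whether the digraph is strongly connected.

No

There is no directed path from 8 to 2, so the graph is not strongly connected.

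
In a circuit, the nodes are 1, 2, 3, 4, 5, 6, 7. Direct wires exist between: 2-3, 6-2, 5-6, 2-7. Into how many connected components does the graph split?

4 is isolated — a component by itself.
1 is isolated — a component by itself.
Starting from 2 we can reach 2, 3, 5, 6, 7. That is one component of size 5.
Total: 3 components.

3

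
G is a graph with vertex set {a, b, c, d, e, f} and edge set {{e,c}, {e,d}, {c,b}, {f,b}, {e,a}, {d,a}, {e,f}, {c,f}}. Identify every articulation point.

e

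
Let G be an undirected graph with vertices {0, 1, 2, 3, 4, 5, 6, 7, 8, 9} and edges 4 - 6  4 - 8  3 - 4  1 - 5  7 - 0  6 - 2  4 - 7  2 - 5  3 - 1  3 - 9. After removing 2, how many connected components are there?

1

With 2 gone, the remaining components are: {0, 1, 3, 4, 5, 6, 7, 8, 9}.
That is 1 component.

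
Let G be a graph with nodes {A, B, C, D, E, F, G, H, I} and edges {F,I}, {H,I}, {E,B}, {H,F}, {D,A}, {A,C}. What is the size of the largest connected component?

G is isolated — a component by itself.
Starting from B we can reach B, E. That is one component of size 2.
Starting from A we can reach A, C, D. That is one component of size 3.
Starting from F we can reach F, H, I. That is one component of size 3.
The largest has 3 vertices.

3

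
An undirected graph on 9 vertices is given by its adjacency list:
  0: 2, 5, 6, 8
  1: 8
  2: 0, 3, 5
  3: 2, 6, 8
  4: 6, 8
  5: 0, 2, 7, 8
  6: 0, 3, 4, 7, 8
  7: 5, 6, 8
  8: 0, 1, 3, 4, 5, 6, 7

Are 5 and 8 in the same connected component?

From 5 we can reach 0, 1, 2, 3, 4, 5, 6, 7, 8, which includes 8.

Yes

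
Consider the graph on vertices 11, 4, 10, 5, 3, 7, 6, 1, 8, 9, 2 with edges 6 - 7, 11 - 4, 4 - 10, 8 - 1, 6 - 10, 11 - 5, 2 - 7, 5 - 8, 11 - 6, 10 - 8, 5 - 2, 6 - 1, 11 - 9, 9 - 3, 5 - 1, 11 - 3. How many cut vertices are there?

1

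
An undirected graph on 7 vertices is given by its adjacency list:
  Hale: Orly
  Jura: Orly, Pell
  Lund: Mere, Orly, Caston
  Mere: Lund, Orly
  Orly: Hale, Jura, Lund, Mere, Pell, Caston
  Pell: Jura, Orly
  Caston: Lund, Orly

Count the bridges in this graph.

The edges on the cycle Orly-Lund-Caston-Orly are not bridges since each lies on that cycle.
But removing Hale-Orly disconnects Hale from Orly — this is a bridge.

1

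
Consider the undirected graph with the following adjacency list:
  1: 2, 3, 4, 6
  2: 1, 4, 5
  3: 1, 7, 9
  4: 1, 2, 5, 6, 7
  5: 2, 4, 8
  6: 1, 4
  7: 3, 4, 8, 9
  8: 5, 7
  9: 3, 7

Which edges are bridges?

The edges on the cycle 2-4-7-8-5-2 are not bridges since each lies on that cycle.
Every edge lies on some cycle, so there are no bridges.

none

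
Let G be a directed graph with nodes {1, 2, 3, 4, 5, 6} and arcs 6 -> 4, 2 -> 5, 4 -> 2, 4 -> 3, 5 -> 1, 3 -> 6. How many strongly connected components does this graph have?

{3, 4, 6} are all mutually reachable — one SCC of size 3.
{1} is an SCC by itself.
{2} is an SCC by itself.
{5} is an SCC by itself.
That gives 4 strongly connected components.

4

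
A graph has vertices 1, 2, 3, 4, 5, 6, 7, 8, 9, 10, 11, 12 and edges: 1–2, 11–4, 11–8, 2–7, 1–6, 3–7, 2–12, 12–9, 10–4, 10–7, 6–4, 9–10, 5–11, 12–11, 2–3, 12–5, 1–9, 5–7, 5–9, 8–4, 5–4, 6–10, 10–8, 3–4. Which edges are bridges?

none

The edges on the cycle 2-3-4-5-12-2 are not bridges since each lies on that cycle.
Every edge lies on some cycle, so there are no bridges.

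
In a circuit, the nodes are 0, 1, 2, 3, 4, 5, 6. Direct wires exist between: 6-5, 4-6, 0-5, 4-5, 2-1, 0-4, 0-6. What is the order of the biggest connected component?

4

3 is isolated — a component by itself.
Starting from 1 we can reach 1, 2. That is one component of size 2.
Starting from 0 we can reach 0, 4, 5, 6. That is one component of size 4.
The largest has 4 vertices.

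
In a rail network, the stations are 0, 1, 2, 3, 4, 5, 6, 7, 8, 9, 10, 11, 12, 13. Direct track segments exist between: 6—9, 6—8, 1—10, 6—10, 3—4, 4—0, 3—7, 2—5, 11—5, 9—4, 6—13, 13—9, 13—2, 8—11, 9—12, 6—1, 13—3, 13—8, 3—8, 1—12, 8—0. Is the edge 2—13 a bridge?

After removing 2—13, the path 2-5-11-8-13 still connects them, so the edge is not a bridge.

No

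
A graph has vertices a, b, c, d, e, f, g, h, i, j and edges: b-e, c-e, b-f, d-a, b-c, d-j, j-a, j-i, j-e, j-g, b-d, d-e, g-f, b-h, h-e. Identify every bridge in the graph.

i-j

The edges on the cycle b-d-j-g-f-b are not bridges since each lies on that cycle.
But removing j-i disconnects j from i — this is a bridge.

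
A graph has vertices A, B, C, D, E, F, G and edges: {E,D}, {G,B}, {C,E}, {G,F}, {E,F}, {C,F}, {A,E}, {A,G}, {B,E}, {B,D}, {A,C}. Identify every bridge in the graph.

The edges on the cycle A-G-B-E-F-C-A are not bridges since each lies on that cycle.
Every edge lies on some cycle, so there are no bridges.

none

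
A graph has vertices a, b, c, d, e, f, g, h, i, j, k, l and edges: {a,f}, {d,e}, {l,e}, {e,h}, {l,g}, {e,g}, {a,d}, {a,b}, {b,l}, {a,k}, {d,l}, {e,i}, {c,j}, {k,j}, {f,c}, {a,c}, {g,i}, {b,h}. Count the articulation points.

1

Removing a increases the component count from 1 to 2, so a is a cut vertex.
By contrast removing i leaves 1 component; it is not a cut vertex. No other vertex is a cut vertex either.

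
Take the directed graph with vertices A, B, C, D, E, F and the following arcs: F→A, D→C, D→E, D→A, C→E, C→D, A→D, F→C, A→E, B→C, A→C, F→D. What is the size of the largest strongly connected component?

3

{A, C, D} are all mutually reachable — one SCC of size 3.
{E} is an SCC by itself.
{F} is an SCC by itself.
{B} is an SCC by itself.
The largest has 3 vertices.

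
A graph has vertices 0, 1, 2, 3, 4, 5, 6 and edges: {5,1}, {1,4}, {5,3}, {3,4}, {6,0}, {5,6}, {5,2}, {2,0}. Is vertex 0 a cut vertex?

No

Deleting 0 leaves 1 component (was 1) (its neighbors 2, 6 remain connected to each other), so 0 is not a cut vertex.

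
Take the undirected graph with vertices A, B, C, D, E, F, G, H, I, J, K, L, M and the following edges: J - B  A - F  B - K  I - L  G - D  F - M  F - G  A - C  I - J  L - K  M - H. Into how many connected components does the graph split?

E is isolated — a component by itself.
Starting from B we can reach B, I, J, K, L. That is one component of size 5.
Starting from A we can reach A, C, D, F, G, H, M. That is one component of size 7.
Total: 3 components.

3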